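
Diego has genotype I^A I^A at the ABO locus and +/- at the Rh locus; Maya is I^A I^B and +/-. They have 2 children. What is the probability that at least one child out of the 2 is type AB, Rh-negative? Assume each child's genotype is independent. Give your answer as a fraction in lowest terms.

15/64

ABO cross I^A I^A × I^A I^B → 1/2 A, 1/2 AB.
Rh cross +/- × +/- → 3/4 Rh+, 1/4 Rh-; so P(type AB, Rh-negative) = 1/2 × 1/4 = 1/8 per child.
P(none) = (7/8)^2 = 49/64; P(at least one) = 1 − 49/64 = 15/64.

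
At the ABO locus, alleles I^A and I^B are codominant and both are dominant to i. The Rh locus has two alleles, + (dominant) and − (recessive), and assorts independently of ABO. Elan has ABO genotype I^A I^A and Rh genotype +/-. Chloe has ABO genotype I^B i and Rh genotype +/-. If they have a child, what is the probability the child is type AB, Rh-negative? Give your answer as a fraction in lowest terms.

ABO cross I^A I^A × I^B i → offspring phenotypes: 1/2 A, 1/2 AB.
Rh cross +/- × +/- → 3/4 Rh+, 1/4 Rh-.
Independent loci: P(type AB, Rh-negative) = 1/2 × 1/4 = 1/8.

1/8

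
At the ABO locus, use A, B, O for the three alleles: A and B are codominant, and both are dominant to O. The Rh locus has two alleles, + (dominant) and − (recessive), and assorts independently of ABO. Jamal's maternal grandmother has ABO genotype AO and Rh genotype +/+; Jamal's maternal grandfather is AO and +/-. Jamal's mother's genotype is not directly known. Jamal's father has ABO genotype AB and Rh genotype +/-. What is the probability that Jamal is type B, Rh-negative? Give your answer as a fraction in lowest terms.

Jamal's mother's ABO genotype from AO × AO: 1/4 AA, 1/2 AO, 1/4 OO.
Crossing each possibility with the father AB and summing P(type B): 1/4·0 + 1/2·1/4 + 1/4·1/2 = 1/4.
Similarly for Rh via the mother's Rh distribution: P(Rh-) = 1/8.
Independent loci: 1/4 × 1/8 = 1/32.

1/32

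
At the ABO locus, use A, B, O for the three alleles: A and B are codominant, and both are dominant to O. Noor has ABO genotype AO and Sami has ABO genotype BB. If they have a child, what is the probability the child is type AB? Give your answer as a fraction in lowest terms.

1/2

ABO cross AO × BB → offspring phenotypes: 1/2 B, 1/2 AB.
So P(type AB) = 1/2.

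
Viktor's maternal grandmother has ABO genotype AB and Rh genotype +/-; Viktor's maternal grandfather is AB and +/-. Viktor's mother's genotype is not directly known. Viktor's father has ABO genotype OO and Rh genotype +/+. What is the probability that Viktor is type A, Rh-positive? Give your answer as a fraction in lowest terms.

1/2

Viktor's mother's ABO genotype from AB × AB: 1/4 AA, 1/2 AB, 1/4 BB.
Crossing each possibility with the father OO and summing P(type A): 1/4·1 + 1/2·1/2 + 1/4·0 = 1/2.
Similarly for Rh via the mother's Rh distribution: P(Rh+) = 1.
Independent loci: 1/2 × 1 = 1/2.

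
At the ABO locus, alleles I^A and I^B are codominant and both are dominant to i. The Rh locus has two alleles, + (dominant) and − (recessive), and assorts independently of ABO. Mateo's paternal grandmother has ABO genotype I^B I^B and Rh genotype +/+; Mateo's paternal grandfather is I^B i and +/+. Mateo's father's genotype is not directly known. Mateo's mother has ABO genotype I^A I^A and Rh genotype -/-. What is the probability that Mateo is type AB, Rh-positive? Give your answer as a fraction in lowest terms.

Mateo's father's ABO genotype from I^B I^B × I^B i: 1/2 I^B I^B, 1/2 I^B i.
Crossing each possibility with the mother I^A I^A and summing P(type AB): 1/2·1 + 1/2·1/2 = 3/4.
Similarly for Rh via the father's Rh distribution: P(Rh+) = 1.
Independent loci: 3/4 × 1 = 3/4.

3/4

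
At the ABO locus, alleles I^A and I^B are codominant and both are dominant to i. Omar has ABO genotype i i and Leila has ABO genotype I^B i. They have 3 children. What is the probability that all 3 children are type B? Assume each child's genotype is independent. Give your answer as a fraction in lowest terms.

1/8

ABO cross i i × I^B i → 1/2 O, 1/2 B.
So P(type B) = 1/2 per child.
All 3 independent: (1/2)^3 = 1/8.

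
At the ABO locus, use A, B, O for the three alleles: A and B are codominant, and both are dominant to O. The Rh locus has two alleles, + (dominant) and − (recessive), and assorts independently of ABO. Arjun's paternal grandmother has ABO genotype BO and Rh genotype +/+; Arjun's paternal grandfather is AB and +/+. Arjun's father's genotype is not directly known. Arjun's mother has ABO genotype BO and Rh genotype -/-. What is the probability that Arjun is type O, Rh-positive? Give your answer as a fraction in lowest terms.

1/8

Arjun's father's ABO genotype from BO × AB: 1/4 AB, 1/4 AO, 1/4 BB, 1/4 BO.
Crossing each possibility with the mother BO and summing P(type O): 1/4·0 + 1/4·1/4 + 1/4·0 + 1/4·1/4 = 1/8.
Similarly for Rh via the father's Rh distribution: P(Rh+) = 1.
Independent loci: 1/8 × 1 = 1/8.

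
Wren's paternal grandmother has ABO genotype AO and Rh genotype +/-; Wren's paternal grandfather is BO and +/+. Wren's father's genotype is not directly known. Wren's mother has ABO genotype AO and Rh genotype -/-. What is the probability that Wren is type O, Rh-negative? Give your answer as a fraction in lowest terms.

Wren's father's ABO genotype from AO × BO: 1/4 AB, 1/4 AO, 1/4 BO, 1/4 OO.
Crossing each possibility with the mother AO and summing P(type O): 1/4·0 + 1/4·1/4 + 1/4·1/4 + 1/4·1/2 = 1/4.
Similarly for Rh via the father's Rh distribution: P(Rh-) = 1/4.
Independent loci: 1/4 × 1/4 = 1/16.

1/16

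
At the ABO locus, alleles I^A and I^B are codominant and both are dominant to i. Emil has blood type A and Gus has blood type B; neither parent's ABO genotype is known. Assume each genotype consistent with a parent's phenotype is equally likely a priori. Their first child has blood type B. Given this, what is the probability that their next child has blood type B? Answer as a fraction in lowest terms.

5/12

Possible genotypes: Emil ∈ {I^A I^A, I^A i}; Gus ∈ {I^B I^B, I^B i}.
Weight each parental genotype pair by prior × P(type-B child):
  I^A i × I^B I^B: posterior weight 2/3; P(next child type B) = 1/2.
  I^A i × I^B i: posterior weight 1/3; P(next child type B) = 1/4.
Weighted sum = 5/12.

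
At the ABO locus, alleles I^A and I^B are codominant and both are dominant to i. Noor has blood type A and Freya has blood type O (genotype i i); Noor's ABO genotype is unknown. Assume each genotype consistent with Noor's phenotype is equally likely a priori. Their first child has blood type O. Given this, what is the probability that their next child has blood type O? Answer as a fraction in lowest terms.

Possible genotypes: Noor ∈ {I^A I^A, I^A i}; Freya ∈ {i i}.
Weight each parental genotype pair by prior × P(type-O child):
  I^A i × i i: posterior weight 1; P(next child type O) = 1/2.
Weighted sum = 1/2.

1/2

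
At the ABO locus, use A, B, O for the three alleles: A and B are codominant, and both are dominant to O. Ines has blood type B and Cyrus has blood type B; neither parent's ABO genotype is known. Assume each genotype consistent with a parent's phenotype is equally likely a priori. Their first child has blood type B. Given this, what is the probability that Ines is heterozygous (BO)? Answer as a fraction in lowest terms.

Possible genotypes: Ines ∈ {BB, BO}; Cyrus ∈ {BB, BO}.
Weight each parental genotype pair by prior × P(type-B child):
  BB × BB: posterior weight 4/15.
  BB × BO: posterior weight 4/15.
  BO × BB: posterior weight 4/15.
  BO × BO: posterior weight 1/5.
Sum the posterior weight over pairs where Ines is BO: 7/15.

7/15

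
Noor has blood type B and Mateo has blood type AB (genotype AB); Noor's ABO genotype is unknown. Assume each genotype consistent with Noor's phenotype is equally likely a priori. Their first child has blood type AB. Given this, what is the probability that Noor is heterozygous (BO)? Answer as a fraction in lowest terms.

Possible genotypes: Noor ∈ {BB, BO}; Mateo ∈ {AB}.
Weight each parental genotype pair by prior × P(type-AB child):
  BB × AB: posterior weight 2/3.
  BO × AB: posterior weight 1/3.
Sum the posterior weight over pairs where Noor is BO: 1/3.

1/3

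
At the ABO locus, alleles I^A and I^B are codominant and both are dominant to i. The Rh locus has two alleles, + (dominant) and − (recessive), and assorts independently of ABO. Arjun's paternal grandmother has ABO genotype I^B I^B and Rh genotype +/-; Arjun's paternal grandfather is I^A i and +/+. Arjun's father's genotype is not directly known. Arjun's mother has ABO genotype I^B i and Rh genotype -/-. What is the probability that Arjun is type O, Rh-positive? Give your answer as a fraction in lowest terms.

Arjun's father's ABO genotype from I^B I^B × I^A i: 1/2 I^A I^B, 1/2 I^B i.
Crossing each possibility with the mother I^B i and summing P(type O): 1/2·0 + 1/2·1/4 = 1/8.
Similarly for Rh via the father's Rh distribution: P(Rh+) = 3/4.
Independent loci: 1/8 × 3/4 = 3/32.

3/32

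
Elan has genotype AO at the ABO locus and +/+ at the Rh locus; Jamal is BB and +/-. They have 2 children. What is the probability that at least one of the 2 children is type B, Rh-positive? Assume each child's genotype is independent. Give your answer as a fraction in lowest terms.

3/4

ABO cross AO × BB → 1/2 B, 1/2 AB.
Rh cross +/+ × +/- → 1 Rh+; so P(type B, Rh-positive) = 1/2 × 1 = 1/2 per child.
P(none) = (1/2)^2 = 1/4; P(at least one) = 1 − 1/4 = 3/4.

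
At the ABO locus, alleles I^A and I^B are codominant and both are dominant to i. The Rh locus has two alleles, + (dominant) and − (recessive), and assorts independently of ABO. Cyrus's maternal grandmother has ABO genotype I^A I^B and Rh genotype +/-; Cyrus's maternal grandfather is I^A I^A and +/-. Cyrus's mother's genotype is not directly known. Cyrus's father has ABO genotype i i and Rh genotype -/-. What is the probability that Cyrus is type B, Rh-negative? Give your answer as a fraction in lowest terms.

Cyrus's mother's ABO genotype from I^A I^B × I^A I^A: 1/2 I^A I^A, 1/2 I^A I^B.
Crossing each possibility with the father i i and summing P(type B): 1/2·0 + 1/2·1/2 = 1/4.
Similarly for Rh via the mother's Rh distribution: P(Rh-) = 1/2.
Independent loci: 1/4 × 1/2 = 1/8.

1/8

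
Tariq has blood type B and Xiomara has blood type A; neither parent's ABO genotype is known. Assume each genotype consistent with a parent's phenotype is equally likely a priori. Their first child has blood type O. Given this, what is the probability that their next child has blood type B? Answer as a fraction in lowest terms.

Possible genotypes: Tariq ∈ {BB, BO}; Xiomara ∈ {AA, AO}.
Weight each parental genotype pair by prior × P(type-O child):
  BO × AO: posterior weight 1; P(next child type B) = 1/4.
Weighted sum = 1/4.

1/4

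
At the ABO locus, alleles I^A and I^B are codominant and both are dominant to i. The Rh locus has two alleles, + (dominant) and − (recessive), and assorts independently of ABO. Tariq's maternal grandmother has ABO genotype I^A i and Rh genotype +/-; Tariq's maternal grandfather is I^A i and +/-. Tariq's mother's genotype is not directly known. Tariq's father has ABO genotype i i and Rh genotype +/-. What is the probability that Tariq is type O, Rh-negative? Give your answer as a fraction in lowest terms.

Tariq's mother's ABO genotype from I^A i × I^A i: 1/4 I^A I^A, 1/2 I^A i, 1/4 i i.
Crossing each possibility with the father i i and summing P(type O): 1/4·0 + 1/2·1/2 + 1/4·1 = 1/2.
Similarly for Rh via the mother's Rh distribution: P(Rh-) = 1/4.
Independent loci: 1/2 × 1/4 = 1/8.

1/8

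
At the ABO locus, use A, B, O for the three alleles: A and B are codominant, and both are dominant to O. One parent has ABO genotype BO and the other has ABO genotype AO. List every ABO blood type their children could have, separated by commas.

O, A, B, AB

Gametes from BO × AO give offspring ABO genotypes AB, AO, BO, OO, i.e. phenotypes O, A, B, AB.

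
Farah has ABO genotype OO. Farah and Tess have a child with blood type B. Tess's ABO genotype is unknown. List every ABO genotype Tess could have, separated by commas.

AB, BB, BO

For each candidate genotype of Tess, check whether crossing it with OO can produce every observed child phenotype.
  AA → possible child types {A} ✗
  AB → possible child types {A, B} ✓
  AO → possible child types {O, A} ✗
  BB → possible child types {B} ✓
  BO → possible child types {O, B} ✓
  OO → possible child types {O} ✗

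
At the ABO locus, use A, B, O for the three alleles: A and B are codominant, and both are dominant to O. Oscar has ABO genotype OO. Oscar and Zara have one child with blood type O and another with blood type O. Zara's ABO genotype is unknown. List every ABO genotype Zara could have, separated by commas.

AO, BO, OO

For each candidate genotype of Zara, check whether crossing it with OO can produce every observed child phenotype.
  AA → possible child types {A} ✗
  AB → possible child types {A, B} ✗
  AO → possible child types {O, A} ✓
  BB → possible child types {B} ✗
  BO → possible child types {O, B} ✓
  OO → possible child types {O} ✓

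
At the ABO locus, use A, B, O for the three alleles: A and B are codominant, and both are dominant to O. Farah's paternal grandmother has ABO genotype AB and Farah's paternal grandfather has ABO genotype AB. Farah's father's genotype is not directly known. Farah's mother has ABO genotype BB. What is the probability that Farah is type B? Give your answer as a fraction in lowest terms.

Farah's father's ABO genotype from AB × AB: 1/4 AA, 1/2 AB, 1/4 BB.
Crossing each possibility with the mother BB and summing P(type B): 1/4·0 + 1/2·1/2 + 1/4·1 = 1/2.

1/2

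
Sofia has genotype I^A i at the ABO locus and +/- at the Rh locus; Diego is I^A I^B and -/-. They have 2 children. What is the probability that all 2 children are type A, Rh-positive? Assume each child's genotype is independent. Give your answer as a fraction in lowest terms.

1/16

ABO cross I^A i × I^A I^B → 1/2 A, 1/4 B, 1/4 AB.
Rh cross +/- × -/- → 1/2 Rh+, 1/2 Rh-; so P(type A, Rh-positive) = 1/2 × 1/2 = 1/4 per child.
All 2 independent: (1/4)^2 = 1/16.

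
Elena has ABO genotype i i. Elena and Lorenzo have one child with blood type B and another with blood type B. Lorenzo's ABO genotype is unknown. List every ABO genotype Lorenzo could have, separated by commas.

I^A I^B, I^B I^B, I^B i

For each candidate genotype of Lorenzo, check whether crossing it with i i can produce every observed child phenotype.
  I^A I^A → possible child types {A} ✗
  I^A I^B → possible child types {A, B} ✓
  I^A i → possible child types {O, A} ✗
  I^B I^B → possible child types {B} ✓
  I^B i → possible child types {O, B} ✓
  i i → possible child types {O} ✗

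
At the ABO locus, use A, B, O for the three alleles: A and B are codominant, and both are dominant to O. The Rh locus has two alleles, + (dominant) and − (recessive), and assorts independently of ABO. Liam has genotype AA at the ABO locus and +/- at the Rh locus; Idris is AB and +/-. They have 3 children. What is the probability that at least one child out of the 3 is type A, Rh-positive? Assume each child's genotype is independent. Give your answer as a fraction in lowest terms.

387/512

ABO cross AA × AB → 1/2 A, 1/2 AB.
Rh cross +/- × +/- → 3/4 Rh+, 1/4 Rh-; so P(type A, Rh-positive) = 1/2 × 3/4 = 3/8 per child.
P(none) = (5/8)^3 = 125/512; P(at least one) = 1 − 125/512 = 387/512.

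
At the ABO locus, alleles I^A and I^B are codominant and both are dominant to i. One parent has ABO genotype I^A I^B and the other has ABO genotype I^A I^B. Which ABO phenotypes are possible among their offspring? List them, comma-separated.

Gametes from I^A I^B × I^A I^B give offspring ABO genotypes I^A I^A, I^A I^B, I^B I^B, i.e. phenotypes A, B, AB.

A, B, AB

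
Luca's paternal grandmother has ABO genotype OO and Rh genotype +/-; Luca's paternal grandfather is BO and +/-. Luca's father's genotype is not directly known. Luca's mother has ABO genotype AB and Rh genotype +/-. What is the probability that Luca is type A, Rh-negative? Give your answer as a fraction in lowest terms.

Luca's father's ABO genotype from OO × BO: 1/2 BO, 1/2 OO.
Crossing each possibility with the mother AB and summing P(type A): 1/2·1/4 + 1/2·1/2 = 3/8.
Similarly for Rh via the father's Rh distribution: P(Rh-) = 1/4.
Independent loci: 3/8 × 1/4 = 3/32.

3/32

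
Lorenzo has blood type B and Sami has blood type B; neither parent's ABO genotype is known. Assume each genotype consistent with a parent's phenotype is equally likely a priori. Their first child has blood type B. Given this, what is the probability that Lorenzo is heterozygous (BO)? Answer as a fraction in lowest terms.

7/15

Possible genotypes: Lorenzo ∈ {BB, BO}; Sami ∈ {BB, BO}.
Weight each parental genotype pair by prior × P(type-B child):
  BB × BB: posterior weight 4/15.
  BB × BO: posterior weight 4/15.
  BO × BB: posterior weight 4/15.
  BO × BO: posterior weight 1/5.
Sum the posterior weight over pairs where Lorenzo is BO: 7/15.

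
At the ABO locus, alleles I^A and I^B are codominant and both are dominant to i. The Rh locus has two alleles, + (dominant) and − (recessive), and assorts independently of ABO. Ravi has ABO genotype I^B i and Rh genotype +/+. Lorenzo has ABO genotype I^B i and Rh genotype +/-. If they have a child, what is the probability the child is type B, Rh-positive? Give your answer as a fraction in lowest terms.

ABO cross I^B i × I^B i → offspring phenotypes: 1/4 O, 3/4 B.
Rh cross +/+ × +/- → 1 Rh+.
Independent loci: P(type B, Rh-positive) = 3/4 × 1 = 3/4.

3/4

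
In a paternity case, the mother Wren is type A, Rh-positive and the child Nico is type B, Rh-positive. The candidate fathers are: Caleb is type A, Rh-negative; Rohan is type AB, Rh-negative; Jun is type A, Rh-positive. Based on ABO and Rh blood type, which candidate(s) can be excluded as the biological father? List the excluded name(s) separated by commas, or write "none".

Caleb, Jun

A candidate is excluded only if no genotype consistent with his phenotype could produce a type B, Rh-positive child with a type A, Rh-positive mother.
Caleb (type A, Rh-): no genotype consistent with that phenotype can produce a type-B Rh+ child with a type-A mother.
Jun (type A, Rh+): no genotype consistent with that phenotype can produce a type-B Rh+ child with a type-A mother.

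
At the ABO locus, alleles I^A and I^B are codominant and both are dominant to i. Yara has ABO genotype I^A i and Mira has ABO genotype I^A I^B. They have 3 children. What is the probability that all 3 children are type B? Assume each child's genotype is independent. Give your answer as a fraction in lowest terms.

ABO cross I^A i × I^A I^B → 1/2 A, 1/4 B, 1/4 AB.
So P(type B) = 1/4 per child.
All 3 independent: (1/4)^3 = 1/64.

1/64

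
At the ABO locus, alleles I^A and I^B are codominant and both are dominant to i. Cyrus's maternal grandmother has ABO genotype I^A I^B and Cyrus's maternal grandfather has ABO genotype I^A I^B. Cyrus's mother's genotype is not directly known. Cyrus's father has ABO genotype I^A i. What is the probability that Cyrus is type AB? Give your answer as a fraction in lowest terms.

Cyrus's mother's ABO genotype from I^A I^B × I^A I^B: 1/4 I^A I^A, 1/2 I^A I^B, 1/4 I^B I^B.
Crossing each possibility with the father I^A i and summing P(type AB): 1/4·0 + 1/2·1/4 + 1/4·1/2 = 1/4.

1/4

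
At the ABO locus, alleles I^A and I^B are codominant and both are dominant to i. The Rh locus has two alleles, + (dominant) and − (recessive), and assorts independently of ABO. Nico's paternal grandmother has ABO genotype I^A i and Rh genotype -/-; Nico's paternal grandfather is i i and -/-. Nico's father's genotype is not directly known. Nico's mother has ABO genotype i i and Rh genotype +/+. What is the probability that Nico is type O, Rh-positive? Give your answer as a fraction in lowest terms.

3/4

Nico's father's ABO genotype from I^A i × i i: 1/2 I^A i, 1/2 i i.
Crossing each possibility with the mother i i and summing P(type O): 1/2·1/2 + 1/2·1 = 3/4.
Similarly for Rh via the father's Rh distribution: P(Rh+) = 1.
Independent loci: 3/4 × 1 = 3/4.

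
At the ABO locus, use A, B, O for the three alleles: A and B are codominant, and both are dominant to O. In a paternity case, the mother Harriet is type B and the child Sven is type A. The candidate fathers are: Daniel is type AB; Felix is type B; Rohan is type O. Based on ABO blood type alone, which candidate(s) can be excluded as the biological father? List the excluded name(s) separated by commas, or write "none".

Felix, Rohan

A candidate is excluded only if no genotype consistent with his phenotype could produce a type A child with a type B mother.
Felix (type B): no genotype consistent with that phenotype can produce a type-A child with a type-B mother.
Rohan (type O): no genotype consistent with that phenotype can produce a type-A child with a type-B mother.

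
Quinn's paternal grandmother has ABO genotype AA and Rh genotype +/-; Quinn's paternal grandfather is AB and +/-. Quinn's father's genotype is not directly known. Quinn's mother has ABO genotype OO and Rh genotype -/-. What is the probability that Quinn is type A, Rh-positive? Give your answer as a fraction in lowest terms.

Quinn's father's ABO genotype from AA × AB: 1/2 AA, 1/2 AB.
Crossing each possibility with the mother OO and summing P(type A): 1/2·1 + 1/2·1/2 = 3/4.
Similarly for Rh via the father's Rh distribution: P(Rh+) = 1/2.
Independent loci: 3/4 × 1/2 = 3/8.

3/8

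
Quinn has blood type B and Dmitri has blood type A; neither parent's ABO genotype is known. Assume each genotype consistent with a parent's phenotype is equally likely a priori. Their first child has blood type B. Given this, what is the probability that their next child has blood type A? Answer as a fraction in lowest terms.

Possible genotypes: Quinn ∈ {I^B I^B, I^B i}; Dmitri ∈ {I^A I^A, I^A i}.
Weight each parental genotype pair by prior × P(type-B child):
  I^B I^B × I^A i: posterior weight 2/3; P(next child type A) = 0.
  I^B i × I^A i: posterior weight 1/3; P(next child type A) = 1/4.
Weighted sum = 1/12.

1/12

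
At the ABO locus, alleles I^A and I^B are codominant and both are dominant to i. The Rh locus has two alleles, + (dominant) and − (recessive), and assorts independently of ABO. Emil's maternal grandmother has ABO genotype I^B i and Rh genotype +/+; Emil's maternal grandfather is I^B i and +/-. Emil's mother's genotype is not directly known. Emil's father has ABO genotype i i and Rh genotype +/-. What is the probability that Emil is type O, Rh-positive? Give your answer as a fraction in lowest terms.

7/16

Emil's mother's ABO genotype from I^B i × I^B i: 1/4 I^B I^B, 1/2 I^B i, 1/4 i i.
Crossing each possibility with the father i i and summing P(type O): 1/4·0 + 1/2·1/2 + 1/4·1 = 1/2.
Similarly for Rh via the mother's Rh distribution: P(Rh+) = 7/8.
Independent loci: 1/2 × 7/8 = 7/16.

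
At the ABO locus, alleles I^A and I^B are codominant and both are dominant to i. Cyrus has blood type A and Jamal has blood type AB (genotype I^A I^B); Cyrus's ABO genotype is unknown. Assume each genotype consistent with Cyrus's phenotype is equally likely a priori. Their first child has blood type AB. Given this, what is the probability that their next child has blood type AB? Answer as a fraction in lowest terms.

5/12

Possible genotypes: Cyrus ∈ {I^A I^A, I^A i}; Jamal ∈ {I^A I^B}.
Weight each parental genotype pair by prior × P(type-AB child):
  I^A I^A × I^A I^B: posterior weight 2/3; P(next child type AB) = 1/2.
  I^A i × I^A I^B: posterior weight 1/3; P(next child type AB) = 1/4.
Weighted sum = 5/12.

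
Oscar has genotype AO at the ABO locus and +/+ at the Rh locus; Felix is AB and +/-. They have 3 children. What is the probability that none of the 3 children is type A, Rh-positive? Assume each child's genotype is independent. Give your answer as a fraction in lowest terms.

1/8

ABO cross AO × AB → 1/2 A, 1/4 B, 1/4 AB.
Rh cross +/+ × +/- → 1 Rh+; so P(type A, Rh-positive) = 1/2 × 1 = 1/2 per child.
P(not type A, Rh-positive) = 1/2 for one child; (1/2)^3 = 1/8.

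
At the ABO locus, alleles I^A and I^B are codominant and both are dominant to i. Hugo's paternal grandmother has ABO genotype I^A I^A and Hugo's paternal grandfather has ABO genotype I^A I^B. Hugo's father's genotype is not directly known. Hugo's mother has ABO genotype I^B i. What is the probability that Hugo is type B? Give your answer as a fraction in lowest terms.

1/4

Hugo's father's ABO genotype from I^A I^A × I^A I^B: 1/2 I^A I^A, 1/2 I^A I^B.
Crossing each possibility with the mother I^B i and summing P(type B): 1/2·0 + 1/2·1/2 = 1/4.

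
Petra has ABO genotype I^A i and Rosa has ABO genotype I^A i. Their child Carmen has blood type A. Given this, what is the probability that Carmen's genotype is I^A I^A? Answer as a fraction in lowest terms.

Cross I^A i × I^A i → 1/4 I^A I^A, 1/2 I^A i, 1/4 i i.
Type-A genotypes among offspring: I^A I^A (1/4), I^A i (1/2); total 3/4.
P(I^A I^A | type A) = (1/4) / (3/4) = 1/3.

1/3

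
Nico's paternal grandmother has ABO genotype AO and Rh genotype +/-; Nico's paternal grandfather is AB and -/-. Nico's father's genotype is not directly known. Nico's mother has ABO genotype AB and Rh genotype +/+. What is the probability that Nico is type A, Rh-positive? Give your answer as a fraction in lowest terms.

Nico's father's ABO genotype from AO × AB: 1/4 AA, 1/4 AB, 1/4 AO, 1/4 BO.
Crossing each possibility with the mother AB and summing P(type A): 1/4·1/2 + 1/4·1/4 + 1/4·1/2 + 1/4·1/4 = 3/8.
Similarly for Rh via the father's Rh distribution: P(Rh+) = 1.
Independent loci: 3/8 × 1 = 3/8.

3/8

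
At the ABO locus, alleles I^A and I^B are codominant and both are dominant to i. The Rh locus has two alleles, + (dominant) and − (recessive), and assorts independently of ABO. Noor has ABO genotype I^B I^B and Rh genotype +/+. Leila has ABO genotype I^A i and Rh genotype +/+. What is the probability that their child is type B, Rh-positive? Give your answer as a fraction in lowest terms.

1/2

ABO cross I^B I^B × I^A i → offspring phenotypes: 1/2 B, 1/2 AB.
Rh cross +/+ × +/+ → 1 Rh+.
Independent loci: P(type B, Rh-positive) = 1/2 × 1 = 1/2.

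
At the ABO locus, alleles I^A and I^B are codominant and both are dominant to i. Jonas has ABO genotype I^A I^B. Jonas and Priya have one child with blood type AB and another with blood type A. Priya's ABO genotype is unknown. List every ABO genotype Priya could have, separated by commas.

For each candidate genotype of Priya, check whether crossing it with I^A I^B can produce every observed child phenotype.
  I^A I^A → possible child types {A, AB} ✓
  I^A I^B → possible child types {A, B, AB} ✓
  I^A i → possible child types {A, B, AB} ✓
  I^B I^B → possible child types {B, AB} ✗
  I^B i → possible child types {A, B, AB} ✓
  i i → possible child types {A, B} ✗

I^A I^A, I^A I^B, I^A i, I^B i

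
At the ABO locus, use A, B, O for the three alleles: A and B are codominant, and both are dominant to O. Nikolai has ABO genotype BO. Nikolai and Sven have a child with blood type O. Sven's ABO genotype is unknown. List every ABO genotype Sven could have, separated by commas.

AO, BO, OO

For each candidate genotype of Sven, check whether crossing it with BO can produce every observed child phenotype.
  AA → possible child types {A, AB} ✗
  AB → possible child types {A, B, AB} ✗
  AO → possible child types {O, A, B, AB} ✓
  BB → possible child types {B} ✗
  BO → possible child types {O, B} ✓
  OO → possible child types {O, B} ✓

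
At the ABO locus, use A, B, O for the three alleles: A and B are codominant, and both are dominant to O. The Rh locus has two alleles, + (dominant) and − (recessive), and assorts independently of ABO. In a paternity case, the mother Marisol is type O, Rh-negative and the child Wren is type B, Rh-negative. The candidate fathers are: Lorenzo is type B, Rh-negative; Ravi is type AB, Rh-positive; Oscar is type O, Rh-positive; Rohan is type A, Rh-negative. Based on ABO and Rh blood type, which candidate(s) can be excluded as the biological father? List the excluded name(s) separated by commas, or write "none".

Oscar, Rohan

A candidate is excluded only if no genotype consistent with his phenotype could produce a type B, Rh-negative child with a type O, Rh-negative mother.
Oscar (type O, Rh+): no genotype consistent with that phenotype can produce a type-B Rh- child with a type-O mother.
Rohan (type A, Rh-): no genotype consistent with that phenotype can produce a type-B Rh- child with a type-O mother.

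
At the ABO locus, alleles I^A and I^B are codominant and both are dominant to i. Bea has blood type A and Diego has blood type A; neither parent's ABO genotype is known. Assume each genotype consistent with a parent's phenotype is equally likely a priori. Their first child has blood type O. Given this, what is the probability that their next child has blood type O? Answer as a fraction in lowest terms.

Possible genotypes: Bea ∈ {I^A I^A, I^A i}; Diego ∈ {I^A I^A, I^A i}.
Weight each parental genotype pair by prior × P(type-O child):
  I^A i × I^A i: posterior weight 1; P(next child type O) = 1/4.
Weighted sum = 1/4.

1/4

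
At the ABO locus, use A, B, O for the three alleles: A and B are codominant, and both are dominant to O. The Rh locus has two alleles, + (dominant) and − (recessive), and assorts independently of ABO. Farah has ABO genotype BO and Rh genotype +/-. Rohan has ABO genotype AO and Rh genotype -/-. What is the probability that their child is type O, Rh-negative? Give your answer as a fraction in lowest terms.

ABO cross BO × AO → offspring phenotypes: 1/4 O, 1/4 A, 1/4 B, 1/4 AB.
Rh cross +/- × -/- → 1/2 Rh+, 1/2 Rh-.
Independent loci: P(type O, Rh-negative) = 1/4 × 1/2 = 1/8.

1/8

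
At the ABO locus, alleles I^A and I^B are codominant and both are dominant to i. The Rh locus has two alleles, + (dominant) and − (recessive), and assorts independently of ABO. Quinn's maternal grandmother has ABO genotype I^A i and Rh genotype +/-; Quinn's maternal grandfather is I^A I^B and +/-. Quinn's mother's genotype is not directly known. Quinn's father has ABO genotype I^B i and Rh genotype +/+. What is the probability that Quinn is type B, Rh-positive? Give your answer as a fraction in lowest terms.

3/8

Quinn's mother's ABO genotype from I^A i × I^A I^B: 1/4 I^A I^A, 1/4 I^A I^B, 1/4 I^A i, 1/4 I^B i.
Crossing each possibility with the father I^B i and summing P(type B): 1/4·0 + 1/4·1/2 + 1/4·1/4 + 1/4·3/4 = 3/8.
Similarly for Rh via the mother's Rh distribution: P(Rh+) = 1.
Independent loci: 3/8 × 1 = 3/8.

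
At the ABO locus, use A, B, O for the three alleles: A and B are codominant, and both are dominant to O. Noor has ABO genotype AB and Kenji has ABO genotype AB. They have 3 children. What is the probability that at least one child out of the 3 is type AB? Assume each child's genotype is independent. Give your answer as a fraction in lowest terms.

ABO cross AB × AB → 1/4 A, 1/4 B, 1/2 AB.
So P(type AB) = 1/2 per child.
P(none) = (1/2)^3 = 1/8; P(at least one) = 1 − 1/8 = 7/8.

7/8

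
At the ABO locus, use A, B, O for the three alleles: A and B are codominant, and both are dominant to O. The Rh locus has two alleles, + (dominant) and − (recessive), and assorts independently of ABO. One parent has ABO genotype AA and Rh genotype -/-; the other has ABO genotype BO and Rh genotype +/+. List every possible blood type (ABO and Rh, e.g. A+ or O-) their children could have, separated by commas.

A+, AB+

Gametes from AA × BO give offspring ABO genotypes AB, AO, i.e. phenotypes A, AB.
Rh cross -/- × +/+ → phenotypes Rh+.
Combining independently: A+, AB+.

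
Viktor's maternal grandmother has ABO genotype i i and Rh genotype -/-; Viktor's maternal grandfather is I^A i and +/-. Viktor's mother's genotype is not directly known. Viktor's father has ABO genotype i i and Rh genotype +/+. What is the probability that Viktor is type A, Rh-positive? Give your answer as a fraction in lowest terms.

Viktor's mother's ABO genotype from i i × I^A i: 1/2 I^A i, 1/2 i i.
Crossing each possibility with the father i i and summing P(type A): 1/2·1/2 + 1/2·0 = 1/4.
Similarly for Rh via the mother's Rh distribution: P(Rh+) = 1.
Independent loci: 1/4 × 1 = 1/4.

1/4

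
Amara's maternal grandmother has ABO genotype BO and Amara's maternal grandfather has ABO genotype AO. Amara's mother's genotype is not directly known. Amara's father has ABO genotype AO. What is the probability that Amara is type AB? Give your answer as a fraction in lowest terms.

1/8

Amara's mother's ABO genotype from BO × AO: 1/4 AB, 1/4 AO, 1/4 BO, 1/4 OO.
Crossing each possibility with the father AO and summing P(type AB): 1/4·1/4 + 1/4·0 + 1/4·1/4 + 1/4·0 = 1/8.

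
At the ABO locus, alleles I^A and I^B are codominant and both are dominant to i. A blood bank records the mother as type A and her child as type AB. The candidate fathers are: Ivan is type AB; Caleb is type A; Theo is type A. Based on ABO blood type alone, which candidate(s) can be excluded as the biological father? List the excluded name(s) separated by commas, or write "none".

A candidate is excluded only if no genotype consistent with his phenotype could produce a type AB child with a type A mother.
Caleb (type A): no genotype consistent with that phenotype can produce a type-AB child with a type-A mother.
Theo (type A): no genotype consistent with that phenotype can produce a type-AB child with a type-A mother.

Caleb, Theo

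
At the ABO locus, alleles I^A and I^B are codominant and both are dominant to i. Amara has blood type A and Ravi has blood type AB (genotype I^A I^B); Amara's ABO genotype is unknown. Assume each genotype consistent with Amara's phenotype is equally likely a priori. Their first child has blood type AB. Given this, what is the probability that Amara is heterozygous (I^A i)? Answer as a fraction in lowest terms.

Possible genotypes: Amara ∈ {I^A I^A, I^A i}; Ravi ∈ {I^A I^B}.
Weight each parental genotype pair by prior × P(type-AB child):
  I^A I^A × I^A I^B: posterior weight 2/3.
  I^A i × I^A I^B: posterior weight 1/3.
Sum the posterior weight over pairs where Amara is I^A i: 1/3.

1/3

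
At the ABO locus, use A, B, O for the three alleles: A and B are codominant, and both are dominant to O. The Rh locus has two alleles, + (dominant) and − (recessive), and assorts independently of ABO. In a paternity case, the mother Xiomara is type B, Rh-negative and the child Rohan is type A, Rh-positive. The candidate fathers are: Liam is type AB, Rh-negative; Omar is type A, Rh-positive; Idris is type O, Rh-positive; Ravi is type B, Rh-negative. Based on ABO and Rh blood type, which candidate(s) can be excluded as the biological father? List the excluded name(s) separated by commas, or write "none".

Liam, Idris, Ravi

A candidate is excluded only if no genotype consistent with his phenotype could produce a type A, Rh-positive child with a type B, Rh-negative mother.
Liam (type AB, Rh-): no genotype consistent with that phenotype can produce a type-A Rh+ child with a type-B mother.
Idris (type O, Rh+): no genotype consistent with that phenotype can produce a type-A Rh+ child with a type-B mother.
Ravi (type B, Rh-): no genotype consistent with that phenotype can produce a type-A Rh+ child with a type-B mother.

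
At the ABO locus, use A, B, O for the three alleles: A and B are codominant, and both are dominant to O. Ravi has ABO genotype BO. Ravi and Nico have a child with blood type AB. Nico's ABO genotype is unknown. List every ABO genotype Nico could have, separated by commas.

AA, AB, AO

For each candidate genotype of Nico, check whether crossing it with BO can produce every observed child phenotype.
  AA → possible child types {A, AB} ✓
  AB → possible child types {A, B, AB} ✓
  AO → possible child types {O, A, B, AB} ✓
  BB → possible child types {B} ✗
  BO → possible child types {O, B} ✗
  OO → possible child types {O, B} ✗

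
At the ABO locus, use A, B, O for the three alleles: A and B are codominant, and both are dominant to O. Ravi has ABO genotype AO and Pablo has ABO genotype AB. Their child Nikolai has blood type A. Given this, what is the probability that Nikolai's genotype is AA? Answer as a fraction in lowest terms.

1/2

Cross AO × AB → 1/4 AA, 1/4 AB, 1/4 AO, 1/4 BO.
Type-A genotypes among offspring: AA (1/4), AO (1/4); total 1/2.
P(AA | type A) = (1/4) / (1/2) = 1/2.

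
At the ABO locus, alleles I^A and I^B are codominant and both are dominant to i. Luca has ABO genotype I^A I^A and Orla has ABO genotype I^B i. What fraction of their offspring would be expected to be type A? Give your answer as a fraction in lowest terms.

ABO cross I^A I^A × I^B i → offspring phenotypes: 1/2 A, 1/2 AB.
So P(type A) = 1/2.

1/2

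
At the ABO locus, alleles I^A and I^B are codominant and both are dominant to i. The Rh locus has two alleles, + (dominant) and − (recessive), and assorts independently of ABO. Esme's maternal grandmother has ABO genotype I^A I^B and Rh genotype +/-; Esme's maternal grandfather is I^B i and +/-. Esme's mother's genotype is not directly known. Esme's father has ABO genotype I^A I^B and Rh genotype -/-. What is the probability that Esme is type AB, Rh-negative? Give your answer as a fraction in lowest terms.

Esme's mother's ABO genotype from I^A I^B × I^B i: 1/4 I^A I^B, 1/4 I^A i, 1/4 I^B I^B, 1/4 I^B i.
Crossing each possibility with the father I^A I^B and summing P(type AB): 1/4·1/2 + 1/4·1/4 + 1/4·1/2 + 1/4·1/4 = 3/8.
Similarly for Rh via the mother's Rh distribution: P(Rh-) = 1/2.
Independent loci: 3/8 × 1/2 = 3/16.

3/16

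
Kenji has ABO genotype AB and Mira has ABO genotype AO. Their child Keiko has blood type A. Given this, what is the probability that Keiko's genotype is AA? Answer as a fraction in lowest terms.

Cross AB × AO → 1/4 AA, 1/4 AB, 1/4 AO, 1/4 BO.
Type-A genotypes among offspring: AA (1/4), AO (1/4); total 1/2.
P(AA | type A) = (1/4) / (1/2) = 1/2.

1/2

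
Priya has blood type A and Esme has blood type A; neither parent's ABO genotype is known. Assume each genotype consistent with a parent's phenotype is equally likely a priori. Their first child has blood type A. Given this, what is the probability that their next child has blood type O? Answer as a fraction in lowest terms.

Possible genotypes: Priya ∈ {AA, AO}; Esme ∈ {AA, AO}.
Weight each parental genotype pair by prior × P(type-A child):
  AA × AA: posterior weight 4/15; P(next child type O) = 0.
  AA × AO: posterior weight 4/15; P(next child type O) = 0.
  AO × AA: posterior weight 4/15; P(next child type O) = 0.
  AO × AO: posterior weight 1/5; P(next child type O) = 1/4.
Weighted sum = 1/20.

1/20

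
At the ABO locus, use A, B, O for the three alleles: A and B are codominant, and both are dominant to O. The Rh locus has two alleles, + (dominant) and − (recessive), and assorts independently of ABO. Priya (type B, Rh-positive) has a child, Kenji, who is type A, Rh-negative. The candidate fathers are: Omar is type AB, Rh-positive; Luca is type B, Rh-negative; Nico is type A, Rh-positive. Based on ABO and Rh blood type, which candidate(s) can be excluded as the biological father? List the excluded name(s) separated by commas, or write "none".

Luca

A candidate is excluded only if no genotype consistent with his phenotype could produce a type A, Rh-negative child with a type B, Rh-positive mother.
Luca (type B, Rh-): no genotype consistent with that phenotype can produce a type-A Rh- child with a type-B mother.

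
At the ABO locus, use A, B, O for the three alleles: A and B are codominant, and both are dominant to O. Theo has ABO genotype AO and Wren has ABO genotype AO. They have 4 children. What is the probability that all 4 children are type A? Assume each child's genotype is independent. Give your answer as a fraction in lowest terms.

81/256

ABO cross AO × AO → 1/4 O, 3/4 A.
So P(type A) = 3/4 per child.
All 4 independent: (3/4)^4 = 81/256.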